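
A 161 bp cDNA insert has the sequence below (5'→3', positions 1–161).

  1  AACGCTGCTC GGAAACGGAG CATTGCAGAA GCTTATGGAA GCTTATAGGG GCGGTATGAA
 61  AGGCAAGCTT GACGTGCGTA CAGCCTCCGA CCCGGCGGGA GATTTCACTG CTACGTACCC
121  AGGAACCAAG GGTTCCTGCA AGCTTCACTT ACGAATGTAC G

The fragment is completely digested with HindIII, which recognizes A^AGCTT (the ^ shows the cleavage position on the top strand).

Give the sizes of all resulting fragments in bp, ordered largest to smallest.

75, 29, 26, 21, 10 bp

HindIII sites (AAGCTT) start at positions 29, 39, 65, 140.
HindIII cuts after the first base of each site, so after positions 29, 39, 65, 140.
Linear molecule, 4 cuts → 5 fragments:
  1–29 → 29 bp
  30–39 → 10 bp
  40–65 → 26 bp
  66–140 → 75 bp
  141–161 → 21 bp
Sorted largest to smallest: 75, 29, 26, 21, 10 bp.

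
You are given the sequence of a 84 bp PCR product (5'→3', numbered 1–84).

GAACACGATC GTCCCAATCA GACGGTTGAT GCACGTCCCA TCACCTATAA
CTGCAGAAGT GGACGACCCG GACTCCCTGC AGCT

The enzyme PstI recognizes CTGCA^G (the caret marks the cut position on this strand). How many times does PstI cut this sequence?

CTGCAG occurs starting at positions 51, 77.
PstI cuts at 2 sites.

2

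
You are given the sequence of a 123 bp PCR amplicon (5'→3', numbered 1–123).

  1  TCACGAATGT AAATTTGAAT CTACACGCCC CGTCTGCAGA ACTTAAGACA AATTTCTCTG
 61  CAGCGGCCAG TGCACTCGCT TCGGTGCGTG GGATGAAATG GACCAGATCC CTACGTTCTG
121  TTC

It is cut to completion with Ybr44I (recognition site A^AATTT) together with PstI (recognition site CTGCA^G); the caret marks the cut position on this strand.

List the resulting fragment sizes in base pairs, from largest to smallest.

Ybr44I sites (AAATTT) start at positions 11, 50.
Ybr44I cuts after the first base of each site, so after positions 11, 50.
PstI sites (CTGCAG) start at positions 34, 58.
PstI cuts after base 5 of each site (before the last base), so after positions 38, 62.
Combined cut positions: 11, 38, 50, 62.
Linear molecule, 4 cuts → 5 fragments:
  1–11 → 11 bp
  12–38 → 27 bp
  39–50 → 12 bp
  51–62 → 12 bp
  63–123 → 61 bp
Sorted largest to smallest: 61, 27, 12, 12, 11 bp.

61, 27, 12, 12, 11 bp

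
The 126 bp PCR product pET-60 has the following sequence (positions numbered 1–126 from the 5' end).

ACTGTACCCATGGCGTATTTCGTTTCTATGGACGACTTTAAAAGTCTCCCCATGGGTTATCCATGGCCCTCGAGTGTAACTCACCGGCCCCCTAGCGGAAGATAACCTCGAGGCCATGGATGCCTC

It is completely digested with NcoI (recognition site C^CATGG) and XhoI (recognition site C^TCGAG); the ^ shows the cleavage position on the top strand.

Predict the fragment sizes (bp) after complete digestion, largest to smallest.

NcoI sites (CCATGG) start at positions 8, 50, 61, 114.
NcoI cuts after the first base of each site, so after positions 8, 50, 61, 114.
XhoI sites (CTCGAG) start at positions 69, 107.
XhoI cuts after the first base of each site, so after positions 69, 107.
Combined cut positions: 8, 50, 61, 69, 107, 114.
Linear molecule, 6 cuts → 7 fragments:
  1–8 → 8 bp
  9–50 → 42 bp
  51–61 → 11 bp
  62–69 → 8 bp
  70–107 → 38 bp
  108–114 → 7 bp
  115–126 → 12 bp
Sorted largest to smallest: 42, 38, 12, 11, 8, 8, 7 bp.

42, 38, 12, 11, 8, 8, 7 bp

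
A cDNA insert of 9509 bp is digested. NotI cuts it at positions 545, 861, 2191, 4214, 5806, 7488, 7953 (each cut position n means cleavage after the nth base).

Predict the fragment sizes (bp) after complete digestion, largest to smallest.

Linear molecule, 7 cuts → 8 fragments:
  545 − 0 = 545 bp
  861 − 545 = 316 bp
  2191 − 861 = 1330 bp
  4214 − 2191 = 2023 bp
  5806 − 4214 = 1592 bp
  7488 − 5806 = 1682 bp
  7953 − 7488 = 465 bp
  9509 − 7953 = 1556 bp
Sorted largest to smallest: 2023, 1682, 1592, 1556, 1330, 545, 465, 316 bp.

2023, 1682, 1592, 1556, 1330, 545, 465, 316 bp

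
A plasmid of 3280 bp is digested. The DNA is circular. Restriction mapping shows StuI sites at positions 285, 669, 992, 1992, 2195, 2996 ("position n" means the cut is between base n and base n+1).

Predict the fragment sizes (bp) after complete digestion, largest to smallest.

1000, 801, 569, 384, 323, 203 bp

Circular molecule, 6 cuts → 6 fragments:
  669 − 285 = 384 bp
  992 − 669 = 323 bp
  1992 − 992 = 1000 bp
  2195 − 1992 = 203 bp
  2996 − 2195 = 801 bp
  wrap: 3280 − 2996 + 285 = 569 bp
Sorted largest to smallest: 1000, 801, 569, 384, 323, 203 bp.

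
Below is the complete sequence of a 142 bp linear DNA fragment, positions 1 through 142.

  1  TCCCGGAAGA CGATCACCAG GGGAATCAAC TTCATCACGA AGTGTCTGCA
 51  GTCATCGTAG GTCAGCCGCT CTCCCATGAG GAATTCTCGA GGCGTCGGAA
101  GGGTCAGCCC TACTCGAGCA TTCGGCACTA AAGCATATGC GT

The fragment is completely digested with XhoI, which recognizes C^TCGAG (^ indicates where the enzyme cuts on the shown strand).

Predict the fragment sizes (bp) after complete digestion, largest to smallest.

86, 29, 27 bp

XhoI sites (CTCGAG) start at positions 86, 113.
XhoI cuts after the first base of each site, so after positions 86, 113.
Linear molecule, 2 cuts → 3 fragments:
  1–86 → 86 bp
  87–113 → 27 bp
  114–142 → 29 bp
Sorted largest to smallest: 86, 29, 27 bp.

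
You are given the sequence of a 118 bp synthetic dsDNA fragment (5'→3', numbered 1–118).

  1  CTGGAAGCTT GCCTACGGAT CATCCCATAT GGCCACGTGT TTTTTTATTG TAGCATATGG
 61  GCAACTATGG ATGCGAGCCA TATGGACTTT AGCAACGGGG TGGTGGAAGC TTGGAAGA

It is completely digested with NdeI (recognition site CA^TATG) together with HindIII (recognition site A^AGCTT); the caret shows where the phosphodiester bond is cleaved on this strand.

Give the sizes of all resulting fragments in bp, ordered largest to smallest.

NdeI sites (CATATG) start at positions 26, 54, 79.
NdeI cuts after base 2 of each site, so after positions 27, 55, 80.
HindIII sites (AAGCTT) start at positions 5, 107.
HindIII cuts after the first base of each site, so after positions 5, 107.
Combined cut positions: 5, 27, 55, 80, 107.
Linear molecule, 5 cuts → 6 fragments:
  1–5 → 5 bp
  6–27 → 22 bp
  28–55 → 28 bp
  56–80 → 25 bp
  81–107 → 27 bp
  108–118 → 11 bp
Sorted largest to smallest: 28, 27, 25, 22, 11, 5 bp.

28, 27, 25, 22, 11, 5 bp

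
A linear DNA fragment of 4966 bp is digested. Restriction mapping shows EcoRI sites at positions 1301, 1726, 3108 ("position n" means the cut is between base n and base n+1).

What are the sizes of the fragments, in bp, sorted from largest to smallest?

1858, 1382, 1301, 425 bp

Linear molecule, 3 cuts → 4 fragments:
  1301 − 0 = 1301 bp
  1726 − 1301 = 425 bp
  3108 − 1726 = 1382 bp
  4966 − 3108 = 1858 bp
Sorted largest to smallest: 1858, 1382, 1301, 425 bp.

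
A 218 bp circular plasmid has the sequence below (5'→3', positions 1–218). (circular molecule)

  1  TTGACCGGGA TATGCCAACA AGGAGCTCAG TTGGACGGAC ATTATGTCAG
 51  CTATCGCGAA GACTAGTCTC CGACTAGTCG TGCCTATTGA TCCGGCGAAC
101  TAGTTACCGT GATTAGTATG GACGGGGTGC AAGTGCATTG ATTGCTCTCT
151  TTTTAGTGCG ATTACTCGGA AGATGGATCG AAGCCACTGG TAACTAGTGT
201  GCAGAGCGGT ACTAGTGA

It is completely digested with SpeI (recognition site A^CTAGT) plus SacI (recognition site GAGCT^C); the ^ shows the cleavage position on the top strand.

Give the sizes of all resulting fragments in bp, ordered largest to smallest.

SpeI sites (ACTAGT) start at positions 62, 73, 99, 193, 211.
SpeI cuts after the first base of each site, so after positions 62, 73, 99, 193, 211.
The SacI site (GAGCTC) starts at position 23.
SacI cuts after base 5 of each site (before the last base), so after position 27.
Combined cut positions: 27, 62, 73, 99, 193, 211.
Circular molecule, 6 cuts → 6 fragments:
  28–62 → 35 bp
  63–73 → 11 bp
  74–99 → 26 bp
  100–193 → 94 bp
  194–211 → 18 bp
  212–218 then 1–27 → 7 + 27 = 34 bp
Sorted largest to smallest: 94, 35, 34, 26, 18, 11 bp.

94, 35, 34, 26, 18, 11 bp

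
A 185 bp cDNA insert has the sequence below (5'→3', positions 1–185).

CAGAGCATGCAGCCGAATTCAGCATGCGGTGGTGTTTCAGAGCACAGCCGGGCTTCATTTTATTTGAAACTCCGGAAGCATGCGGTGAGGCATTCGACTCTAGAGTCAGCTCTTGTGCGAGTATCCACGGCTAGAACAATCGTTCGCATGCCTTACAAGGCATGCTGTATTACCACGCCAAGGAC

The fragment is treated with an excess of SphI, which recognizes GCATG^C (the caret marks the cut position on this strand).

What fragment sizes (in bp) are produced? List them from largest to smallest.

68, 56, 21, 17, 14, 9 bp

SphI sites (GCATGC) start at positions 5, 22, 78, 146, 160.
SphI cuts after base 5 of each site (before the last base), so after positions 9, 26, 82, 150, 164.
Linear molecule, 5 cuts → 6 fragments:
  1–9 → 9 bp
  10–26 → 17 bp
  27–82 → 56 bp
  83–150 → 68 bp
  151–164 → 14 bp
  165–185 → 21 bp
Sorted largest to smallest: 68, 56, 21, 17, 14, 9 bp.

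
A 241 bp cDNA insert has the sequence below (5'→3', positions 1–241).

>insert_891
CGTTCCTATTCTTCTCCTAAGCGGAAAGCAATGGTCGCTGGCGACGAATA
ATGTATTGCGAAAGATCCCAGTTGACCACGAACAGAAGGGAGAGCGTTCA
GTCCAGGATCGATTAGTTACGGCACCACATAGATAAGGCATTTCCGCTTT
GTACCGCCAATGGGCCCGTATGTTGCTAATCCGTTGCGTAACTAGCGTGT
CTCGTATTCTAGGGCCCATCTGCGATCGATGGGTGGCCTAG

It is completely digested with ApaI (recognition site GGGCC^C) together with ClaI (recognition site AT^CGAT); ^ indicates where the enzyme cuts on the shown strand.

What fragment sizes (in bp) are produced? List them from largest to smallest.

ApaI sites (GGGCCC) start at positions 162, 212.
ApaI cuts after base 5 of each site (before the last base), so after positions 166, 216.
ClaI sites (ATCGAT) start at positions 108, 225.
ClaI cuts after base 2 of each site, so after positions 109, 226.
Combined cut positions: 109, 166, 216, 226.
Linear molecule, 4 cuts → 5 fragments:
  1–109 → 109 bp
  110–166 → 57 bp
  167–216 → 50 bp
  217–226 → 10 bp
  227–241 → 15 bp
Sorted largest to smallest: 109, 57, 50, 15, 10 bp.

109, 57, 50, 15, 10 bp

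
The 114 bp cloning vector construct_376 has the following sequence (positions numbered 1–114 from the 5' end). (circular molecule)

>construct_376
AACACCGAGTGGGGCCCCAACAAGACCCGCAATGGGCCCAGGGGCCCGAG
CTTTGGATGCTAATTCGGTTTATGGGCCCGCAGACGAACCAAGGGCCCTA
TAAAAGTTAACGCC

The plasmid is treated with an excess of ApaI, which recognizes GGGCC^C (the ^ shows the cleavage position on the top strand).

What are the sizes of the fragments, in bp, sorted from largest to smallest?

ApaI sites (GGGCCC) start at positions 12, 34, 42, 74, 93.
ApaI cuts after base 5 of each site (before the last base), so after positions 16, 38, 46, 78, 97.
Circular molecule, 5 cuts → 5 fragments:
  17–38 → 22 bp
  39–46 → 8 bp
  47–78 → 32 bp
  79–97 → 19 bp
  98–114 then 1–16 → 17 + 16 = 33 bp
Sorted largest to smallest: 33, 32, 22, 19, 8 bp.

33, 32, 22, 19, 8 bp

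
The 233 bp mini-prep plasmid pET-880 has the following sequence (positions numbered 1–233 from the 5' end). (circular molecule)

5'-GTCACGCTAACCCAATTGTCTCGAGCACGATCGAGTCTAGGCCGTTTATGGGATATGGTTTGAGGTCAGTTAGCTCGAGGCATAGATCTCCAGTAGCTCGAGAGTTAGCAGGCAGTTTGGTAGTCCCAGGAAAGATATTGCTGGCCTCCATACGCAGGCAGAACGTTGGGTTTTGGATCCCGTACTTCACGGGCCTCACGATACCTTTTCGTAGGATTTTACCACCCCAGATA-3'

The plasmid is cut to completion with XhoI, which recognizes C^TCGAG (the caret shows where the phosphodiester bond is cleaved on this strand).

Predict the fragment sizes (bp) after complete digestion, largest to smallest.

XhoI sites (CTCGAG) start at positions 20, 74, 97.
XhoI cuts after the first base of each site, so after positions 20, 74, 97.
Circular molecule, 3 cuts → 3 fragments:
  21–74 → 54 bp
  75–97 → 23 bp
  98–233 then 1–20 → 136 + 20 = 156 bp
Sorted largest to smallest: 156, 54, 23 bp.

156, 54, 23 bp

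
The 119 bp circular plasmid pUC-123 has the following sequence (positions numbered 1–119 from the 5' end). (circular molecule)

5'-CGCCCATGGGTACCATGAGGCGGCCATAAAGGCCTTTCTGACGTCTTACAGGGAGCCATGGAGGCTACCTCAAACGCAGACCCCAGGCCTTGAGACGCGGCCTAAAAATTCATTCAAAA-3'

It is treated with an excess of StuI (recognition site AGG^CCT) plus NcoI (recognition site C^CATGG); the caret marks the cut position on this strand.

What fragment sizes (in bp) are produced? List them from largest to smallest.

36, 31, 28, 24 bp

StuI sites (AGGCCT) start at positions 30, 85.
StuI cuts after base 3 of each site, so after positions 32, 87.
NcoI sites (CCATGG) start at positions 4, 56.
NcoI cuts after the first base of each site, so after positions 4, 56.
Combined cut positions: 4, 32, 56, 87.
Circular molecule, 4 cuts → 4 fragments:
  5–32 → 28 bp
  33–56 → 24 bp
  57–87 → 31 bp
  88–119 then 1–4 → 32 + 4 = 36 bp
Sorted largest to smallest: 36, 31, 28, 24 bp.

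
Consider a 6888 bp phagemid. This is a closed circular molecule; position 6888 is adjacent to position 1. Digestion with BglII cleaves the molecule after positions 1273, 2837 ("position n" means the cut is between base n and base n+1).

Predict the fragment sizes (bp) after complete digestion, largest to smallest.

Circular molecule, 2 cuts → 2 fragments:
  2837 − 1273 = 1564 bp
  wrap: 6888 − 2837 + 1273 = 5324 bp
Sorted largest to smallest: 5324, 1564 bp.

5324, 1564 bp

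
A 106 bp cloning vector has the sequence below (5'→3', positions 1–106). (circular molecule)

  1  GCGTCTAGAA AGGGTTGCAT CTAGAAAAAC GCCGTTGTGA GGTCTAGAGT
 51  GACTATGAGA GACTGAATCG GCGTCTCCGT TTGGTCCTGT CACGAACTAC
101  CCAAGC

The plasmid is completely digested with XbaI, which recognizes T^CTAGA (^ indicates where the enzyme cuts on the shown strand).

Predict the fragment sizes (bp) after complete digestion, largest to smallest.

XbaI sites (TCTAGA) start at positions 4, 20, 43.
XbaI cuts after the first base of each site, so after positions 4, 20, 43.
Circular molecule, 3 cuts → 3 fragments:
  5–20 → 16 bp
  21–43 → 23 bp
  44–106 then 1–4 → 63 + 4 = 67 bp
Sorted largest to smallest: 67, 23, 16 bp.

67, 23, 16 bp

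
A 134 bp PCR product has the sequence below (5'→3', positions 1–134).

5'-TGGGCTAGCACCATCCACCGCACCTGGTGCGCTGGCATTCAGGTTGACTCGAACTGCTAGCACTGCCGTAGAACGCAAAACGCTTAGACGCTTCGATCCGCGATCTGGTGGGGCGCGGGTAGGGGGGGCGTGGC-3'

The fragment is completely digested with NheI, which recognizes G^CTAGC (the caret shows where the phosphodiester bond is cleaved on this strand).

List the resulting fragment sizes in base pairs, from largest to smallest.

78, 52, 4 bp

NheI sites (GCTAGC) start at positions 4, 56.
NheI cuts after the first base of each site, so after positions 4, 56.
Linear molecule, 2 cuts → 3 fragments:
  1–4 → 4 bp
  5–56 → 52 bp
  57–134 → 78 bp
Sorted largest to smallest: 78, 52, 4 bp.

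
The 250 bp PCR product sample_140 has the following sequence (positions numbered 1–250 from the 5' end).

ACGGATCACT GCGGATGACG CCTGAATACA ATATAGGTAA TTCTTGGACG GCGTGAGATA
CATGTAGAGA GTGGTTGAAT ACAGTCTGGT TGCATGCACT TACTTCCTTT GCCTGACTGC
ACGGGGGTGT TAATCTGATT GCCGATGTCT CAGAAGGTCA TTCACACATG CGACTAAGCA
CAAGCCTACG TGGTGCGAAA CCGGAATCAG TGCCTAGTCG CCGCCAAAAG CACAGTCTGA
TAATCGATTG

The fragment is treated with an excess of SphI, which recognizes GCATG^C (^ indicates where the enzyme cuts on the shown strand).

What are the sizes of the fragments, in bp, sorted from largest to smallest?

The SphI site (GCATGC) starts at position 92.
SphI cuts after base 5 of each site (before the last base), so after position 96.
Linear molecule, 1 cut → 2 fragments:
  1–96 → 96 bp
  97–250 → 154 bp
Sorted largest to smallest: 154, 96 bp.

154, 96 bp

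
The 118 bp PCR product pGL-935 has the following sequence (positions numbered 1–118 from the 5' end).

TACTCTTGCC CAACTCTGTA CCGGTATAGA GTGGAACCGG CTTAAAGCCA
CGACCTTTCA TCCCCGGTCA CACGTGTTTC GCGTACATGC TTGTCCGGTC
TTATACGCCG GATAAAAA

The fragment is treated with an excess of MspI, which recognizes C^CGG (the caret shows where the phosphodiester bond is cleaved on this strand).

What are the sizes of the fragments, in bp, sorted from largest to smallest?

31, 27, 21, 16, 13, 10 bp

MspI sites (CCGG) start at positions 21, 37, 64, 95, 108.
MspI cuts after the first base of each site, so after positions 21, 37, 64, 95, 108.
Linear molecule, 5 cuts → 6 fragments:
  1–21 → 21 bp
  22–37 → 16 bp
  38–64 → 27 bp
  65–95 → 31 bp
  96–108 → 13 bp
  109–118 → 10 bp
Sorted largest to smallest: 31, 27, 21, 16, 13, 10 bp.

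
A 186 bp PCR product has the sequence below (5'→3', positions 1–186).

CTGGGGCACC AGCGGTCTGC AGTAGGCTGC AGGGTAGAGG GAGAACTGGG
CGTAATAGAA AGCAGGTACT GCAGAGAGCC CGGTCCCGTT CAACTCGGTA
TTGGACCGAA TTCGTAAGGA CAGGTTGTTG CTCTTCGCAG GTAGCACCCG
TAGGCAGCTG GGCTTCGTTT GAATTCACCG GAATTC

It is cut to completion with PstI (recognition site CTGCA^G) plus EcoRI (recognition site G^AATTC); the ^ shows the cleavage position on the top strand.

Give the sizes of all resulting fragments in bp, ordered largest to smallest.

PstI sites (CTGCAG) start at positions 17, 27, 69.
PstI cuts after base 5 of each site (before the last base), so after positions 21, 31, 73.
EcoRI sites (GAATTC) start at positions 108, 171, 181.
EcoRI cuts after the first base of each site, so after positions 108, 171, 181.
Combined cut positions: 21, 31, 73, 108, 171, 181.
Linear molecule, 6 cuts → 7 fragments:
  1–21 → 21 bp
  22–31 → 10 bp
  32–73 → 42 bp
  74–108 → 35 bp
  109–171 → 63 bp
  172–181 → 10 bp
  182–186 → 5 bp
Sorted largest to smallest: 63, 42, 35, 21, 10, 10, 5 bp.

63, 42, 35, 21, 10, 10, 5 bp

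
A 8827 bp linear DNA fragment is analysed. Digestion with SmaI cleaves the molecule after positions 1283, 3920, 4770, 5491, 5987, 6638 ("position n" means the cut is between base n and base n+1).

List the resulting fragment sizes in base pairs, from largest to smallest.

2637, 2189, 1283, 850, 721, 651, 496 bp

Linear molecule, 6 cuts → 7 fragments:
  1283 − 0 = 1283 bp
  3920 − 1283 = 2637 bp
  4770 − 3920 = 850 bp
  5491 − 4770 = 721 bp
  5987 − 5491 = 496 bp
  6638 − 5987 = 651 bp
  8827 − 6638 = 2189 bp
Sorted largest to smallest: 2637, 2189, 1283, 850, 721, 651, 496 bp.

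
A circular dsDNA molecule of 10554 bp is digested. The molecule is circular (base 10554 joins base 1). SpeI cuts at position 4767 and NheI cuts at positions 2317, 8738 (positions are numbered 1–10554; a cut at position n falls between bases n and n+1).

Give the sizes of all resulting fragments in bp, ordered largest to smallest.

4133, 3971, 2450 bp

Combined cut positions (sorted): 2317, 4767, 8738.
Circular molecule, 3 cuts → 3 fragments:
  4767 − 2317 = 2450 bp
  8738 − 4767 = 3971 bp
  wrap: 10554 − 8738 + 2317 = 4133 bp
Sorted largest to smallest: 4133, 3971, 2450 bp.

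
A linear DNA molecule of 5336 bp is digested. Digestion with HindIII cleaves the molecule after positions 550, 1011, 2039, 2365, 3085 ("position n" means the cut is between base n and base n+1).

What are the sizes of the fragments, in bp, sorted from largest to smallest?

2251, 1028, 720, 550, 461, 326 bp

Linear molecule, 5 cuts → 6 fragments:
  550 − 0 = 550 bp
  1011 − 550 = 461 bp
  2039 − 1011 = 1028 bp
  2365 − 2039 = 326 bp
  3085 − 2365 = 720 bp
  5336 − 3085 = 2251 bp
Sorted largest to smallest: 2251, 1028, 720, 550, 461, 326 bp.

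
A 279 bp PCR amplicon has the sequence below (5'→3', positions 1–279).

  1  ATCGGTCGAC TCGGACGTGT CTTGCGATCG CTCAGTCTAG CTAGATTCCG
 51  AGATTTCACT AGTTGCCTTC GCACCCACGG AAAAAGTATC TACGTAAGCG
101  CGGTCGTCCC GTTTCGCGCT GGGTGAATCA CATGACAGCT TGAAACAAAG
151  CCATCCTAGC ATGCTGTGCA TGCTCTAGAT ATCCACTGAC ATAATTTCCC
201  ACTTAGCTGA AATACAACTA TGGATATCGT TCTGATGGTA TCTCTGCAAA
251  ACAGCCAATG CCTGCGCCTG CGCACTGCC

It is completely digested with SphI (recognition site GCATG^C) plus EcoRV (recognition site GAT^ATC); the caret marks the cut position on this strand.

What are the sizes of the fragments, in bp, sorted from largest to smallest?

163, 54, 45, 9, 8 bp

SphI sites (GCATGC) start at positions 159, 168.
SphI cuts after base 5 of each site (before the last base), so after positions 163, 172.
EcoRV sites (GATATC) start at positions 178, 223.
EcoRV cuts after base 3 of each site, so after positions 180, 225.
Combined cut positions: 163, 172, 180, 225.
Linear molecule, 4 cuts → 5 fragments:
  1–163 → 163 bp
  164–172 → 9 bp
  173–180 → 8 bp
  181–225 → 45 bp
  226–279 → 54 bp
Sorted largest to smallest: 163, 54, 45, 9, 8 bp.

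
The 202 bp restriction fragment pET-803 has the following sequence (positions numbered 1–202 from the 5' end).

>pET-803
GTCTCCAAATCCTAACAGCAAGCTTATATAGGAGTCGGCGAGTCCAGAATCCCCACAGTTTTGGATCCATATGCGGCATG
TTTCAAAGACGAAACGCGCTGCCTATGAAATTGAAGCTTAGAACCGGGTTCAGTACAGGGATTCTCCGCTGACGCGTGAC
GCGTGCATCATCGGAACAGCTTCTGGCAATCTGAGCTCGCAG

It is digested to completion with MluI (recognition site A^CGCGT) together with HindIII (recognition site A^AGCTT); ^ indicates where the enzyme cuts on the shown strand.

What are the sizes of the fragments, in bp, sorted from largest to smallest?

MluI sites (ACGCGT) start at positions 152, 159.
MluI cuts after the first base of each site, so after positions 152, 159.
HindIII sites (AAGCTT) start at positions 20, 114.
HindIII cuts after the first base of each site, so after positions 20, 114.
Combined cut positions: 20, 114, 152, 159.
Linear molecule, 4 cuts → 5 fragments:
  1–20 → 20 bp
  21–114 → 94 bp
  115–152 → 38 bp
  153–159 → 7 bp
  160–202 → 43 bp
Sorted largest to smallest: 94, 43, 38, 20, 7 bp.

94, 43, 38, 20, 7 bp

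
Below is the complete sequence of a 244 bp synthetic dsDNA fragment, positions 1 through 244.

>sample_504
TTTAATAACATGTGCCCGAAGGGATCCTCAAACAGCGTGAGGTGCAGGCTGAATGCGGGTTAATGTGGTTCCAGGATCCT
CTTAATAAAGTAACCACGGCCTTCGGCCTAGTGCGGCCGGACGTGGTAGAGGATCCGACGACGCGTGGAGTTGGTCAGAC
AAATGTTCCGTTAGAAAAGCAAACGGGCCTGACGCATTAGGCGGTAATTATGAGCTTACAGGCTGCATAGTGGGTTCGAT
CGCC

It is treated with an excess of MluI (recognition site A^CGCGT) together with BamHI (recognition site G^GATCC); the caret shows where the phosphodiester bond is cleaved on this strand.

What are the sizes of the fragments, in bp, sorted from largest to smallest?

The MluI site (ACGCGT) starts at position 141.
MluI cuts after the first base of each site, so after position 141.
BamHI sites (GGATCC) start at positions 22, 74, 131.
BamHI cuts after the first base of each site, so after positions 22, 74, 131.
Combined cut positions: 22, 74, 131, 141.
Linear molecule, 4 cuts → 5 fragments:
  1–22 → 22 bp
  23–74 → 52 bp
  75–131 → 57 bp
  132–141 → 10 bp
  142–244 → 103 bp
Sorted largest to smallest: 103, 57, 52, 22, 10 bp.

103, 57, 52, 22, 10 bp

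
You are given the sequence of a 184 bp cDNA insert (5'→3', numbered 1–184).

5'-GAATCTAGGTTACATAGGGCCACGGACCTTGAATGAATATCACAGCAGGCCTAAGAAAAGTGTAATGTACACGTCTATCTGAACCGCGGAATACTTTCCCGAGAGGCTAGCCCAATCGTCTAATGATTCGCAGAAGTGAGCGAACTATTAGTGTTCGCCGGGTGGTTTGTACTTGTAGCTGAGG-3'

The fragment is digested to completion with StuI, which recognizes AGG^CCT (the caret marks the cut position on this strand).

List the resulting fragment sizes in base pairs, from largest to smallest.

135, 49 bp

The StuI site (AGGCCT) starts at position 47.
StuI cuts after base 3 of each site, so after position 49.
Linear molecule, 1 cut → 2 fragments:
  1–49 → 49 bp
  50–184 → 135 bp
Sorted largest to smallest: 135, 49 bp.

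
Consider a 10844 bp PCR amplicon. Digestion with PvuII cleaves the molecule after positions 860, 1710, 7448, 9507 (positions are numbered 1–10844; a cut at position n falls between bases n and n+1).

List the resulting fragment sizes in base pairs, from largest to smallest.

Linear molecule, 4 cuts → 5 fragments:
  860 − 0 = 860 bp
  1710 − 860 = 850 bp
  7448 − 1710 = 5738 bp
  9507 − 7448 = 2059 bp
  10844 − 9507 = 1337 bp
Sorted largest to smallest: 5738, 2059, 1337, 860, 850 bp.

5738, 2059, 1337, 860, 850 bp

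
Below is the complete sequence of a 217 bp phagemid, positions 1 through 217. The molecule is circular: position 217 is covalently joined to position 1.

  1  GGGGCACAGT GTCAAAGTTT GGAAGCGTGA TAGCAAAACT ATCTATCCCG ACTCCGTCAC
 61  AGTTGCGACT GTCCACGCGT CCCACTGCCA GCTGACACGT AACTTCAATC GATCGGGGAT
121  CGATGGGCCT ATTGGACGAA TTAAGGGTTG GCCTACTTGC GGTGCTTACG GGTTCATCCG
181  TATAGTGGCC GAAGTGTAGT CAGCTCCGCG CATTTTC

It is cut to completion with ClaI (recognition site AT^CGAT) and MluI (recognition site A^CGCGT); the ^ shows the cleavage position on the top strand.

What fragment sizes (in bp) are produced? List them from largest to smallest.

ClaI sites (ATCGAT) start at positions 108, 119.
ClaI cuts after base 2 of each site, so after positions 109, 120.
The MluI site (ACGCGT) starts at position 75.
MluI cuts after the first base of each site, so after position 75.
Combined cut positions: 75, 109, 120.
Circular molecule, 3 cuts → 3 fragments:
  76–109 → 34 bp
  110–120 → 11 bp
  121–217 then 1–75 → 97 + 75 = 172 bp
Sorted largest to smallest: 172, 34, 11 bp.

172, 34, 11 bp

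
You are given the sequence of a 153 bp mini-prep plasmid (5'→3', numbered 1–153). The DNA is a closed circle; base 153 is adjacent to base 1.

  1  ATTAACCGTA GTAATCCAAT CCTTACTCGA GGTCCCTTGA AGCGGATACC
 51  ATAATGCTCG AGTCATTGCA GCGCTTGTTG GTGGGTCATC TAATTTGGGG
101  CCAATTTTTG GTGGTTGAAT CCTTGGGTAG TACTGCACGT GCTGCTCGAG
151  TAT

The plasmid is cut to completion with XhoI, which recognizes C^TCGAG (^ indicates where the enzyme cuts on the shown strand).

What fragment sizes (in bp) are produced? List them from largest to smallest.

88, 34, 31 bp

XhoI sites (CTCGAG) start at positions 26, 57, 145.
XhoI cuts after the first base of each site, so after positions 26, 57, 145.
Circular molecule, 3 cuts → 3 fragments:
  27–57 → 31 bp
  58–145 → 88 bp
  146–153 then 1–26 → 8 + 26 = 34 bp
Sorted largest to smallest: 88, 34, 31 bp.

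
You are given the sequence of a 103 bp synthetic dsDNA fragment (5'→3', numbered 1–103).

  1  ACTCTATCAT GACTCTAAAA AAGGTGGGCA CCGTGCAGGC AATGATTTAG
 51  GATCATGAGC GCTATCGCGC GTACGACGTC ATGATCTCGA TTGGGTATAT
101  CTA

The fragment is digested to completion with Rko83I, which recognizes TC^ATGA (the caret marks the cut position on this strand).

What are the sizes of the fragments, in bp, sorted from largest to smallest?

Rko83I sites (TCATGA) start at positions 7, 53, 79.
Rko83I cuts after base 2 of each site, so after positions 8, 54, 80.
Linear molecule, 3 cuts → 4 fragments:
  1–8 → 8 bp
  9–54 → 46 bp
  55–80 → 26 bp
  81–103 → 23 bp
Sorted largest to smallest: 46, 26, 23, 8 bp.

46, 26, 23, 8 bp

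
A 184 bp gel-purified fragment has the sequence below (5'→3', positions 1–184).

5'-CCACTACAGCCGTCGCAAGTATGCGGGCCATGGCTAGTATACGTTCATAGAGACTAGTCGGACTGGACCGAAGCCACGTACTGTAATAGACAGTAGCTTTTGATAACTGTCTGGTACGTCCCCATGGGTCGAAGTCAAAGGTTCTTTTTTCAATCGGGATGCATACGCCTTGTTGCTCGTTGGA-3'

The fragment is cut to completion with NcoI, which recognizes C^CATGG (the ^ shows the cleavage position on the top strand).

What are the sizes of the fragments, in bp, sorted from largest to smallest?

94, 62, 28 bp

NcoI sites (CCATGG) start at positions 28, 122.
NcoI cuts after the first base of each site, so after positions 28, 122.
Linear molecule, 2 cuts → 3 fragments:
  1–28 → 28 bp
  29–122 → 94 bp
  123–184 → 62 bp
Sorted largest to smallest: 94, 62, 28 bp.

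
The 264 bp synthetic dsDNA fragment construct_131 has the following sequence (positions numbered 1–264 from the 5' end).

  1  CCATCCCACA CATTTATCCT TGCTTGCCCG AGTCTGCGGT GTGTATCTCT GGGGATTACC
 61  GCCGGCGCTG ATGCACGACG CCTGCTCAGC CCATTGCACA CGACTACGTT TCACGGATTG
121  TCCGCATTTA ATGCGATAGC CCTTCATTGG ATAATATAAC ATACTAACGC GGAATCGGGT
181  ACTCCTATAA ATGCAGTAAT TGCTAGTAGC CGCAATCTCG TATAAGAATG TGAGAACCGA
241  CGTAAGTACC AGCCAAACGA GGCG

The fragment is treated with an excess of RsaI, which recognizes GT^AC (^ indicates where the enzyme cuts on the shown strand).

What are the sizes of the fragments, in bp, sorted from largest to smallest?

180, 67, 17 bp

RsaI sites (GTAC) start at positions 179, 246.
RsaI cuts after base 2 of each site, so after positions 180, 247.
Linear molecule, 2 cuts → 3 fragments:
  1–180 → 180 bp
  181–247 → 67 bp
  248–264 → 17 bp
Sorted largest to smallest: 180, 67, 17 bp.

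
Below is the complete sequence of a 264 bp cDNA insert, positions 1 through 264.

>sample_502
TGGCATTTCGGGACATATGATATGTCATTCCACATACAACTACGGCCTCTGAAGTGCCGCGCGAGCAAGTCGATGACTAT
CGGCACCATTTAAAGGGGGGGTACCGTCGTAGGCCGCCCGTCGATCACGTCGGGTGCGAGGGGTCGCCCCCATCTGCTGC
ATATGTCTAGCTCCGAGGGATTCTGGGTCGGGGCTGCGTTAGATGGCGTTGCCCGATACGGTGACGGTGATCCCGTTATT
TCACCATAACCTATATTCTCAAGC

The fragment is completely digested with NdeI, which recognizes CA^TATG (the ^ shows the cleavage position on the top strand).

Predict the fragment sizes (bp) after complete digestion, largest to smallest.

146, 103, 15 bp

NdeI sites (CATATG) start at positions 14, 160.
NdeI cuts after base 2 of each site, so after positions 15, 161.
Linear molecule, 2 cuts → 3 fragments:
  1–15 → 15 bp
  16–161 → 146 bp
  162–264 → 103 bp
Sorted largest to smallest: 146, 103, 15 bp.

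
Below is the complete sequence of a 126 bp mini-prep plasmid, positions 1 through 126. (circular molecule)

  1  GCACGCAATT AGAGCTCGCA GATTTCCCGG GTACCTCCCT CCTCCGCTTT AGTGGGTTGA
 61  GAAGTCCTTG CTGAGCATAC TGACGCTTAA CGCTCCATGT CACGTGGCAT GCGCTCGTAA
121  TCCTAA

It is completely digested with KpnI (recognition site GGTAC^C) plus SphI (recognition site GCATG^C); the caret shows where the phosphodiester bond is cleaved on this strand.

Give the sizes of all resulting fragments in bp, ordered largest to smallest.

The KpnI site (GGTACC) starts at position 30.
KpnI cuts after base 5 of each site (before the last base), so after position 34.
The SphI site (GCATGC) starts at position 107.
SphI cuts after base 5 of each site (before the last base), so after position 111.
Combined cut positions: 34, 111.
Circular molecule, 2 cuts → 2 fragments:
  35–111 → 77 bp
  112–126 then 1–34 → 15 + 34 = 49 bp
Sorted largest to smallest: 77, 49 bp.

77, 49 bp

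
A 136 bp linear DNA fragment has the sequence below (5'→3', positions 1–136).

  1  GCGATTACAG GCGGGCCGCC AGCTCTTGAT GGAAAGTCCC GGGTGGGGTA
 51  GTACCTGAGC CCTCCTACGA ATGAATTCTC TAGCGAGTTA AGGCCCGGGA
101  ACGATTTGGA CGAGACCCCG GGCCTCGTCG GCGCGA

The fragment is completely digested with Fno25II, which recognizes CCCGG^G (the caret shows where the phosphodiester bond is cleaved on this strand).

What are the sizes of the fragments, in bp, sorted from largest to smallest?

56, 42, 23, 15 bp

Fno25II sites (CCCGGG) start at positions 38, 94, 117.
Fno25II cuts after base 5 of each site (before the last base), so after positions 42, 98, 121.
Linear molecule, 3 cuts → 4 fragments:
  1–42 → 42 bp
  43–98 → 56 bp
  99–121 → 23 bp
  122–136 → 15 bp
Sorted largest to smallest: 56, 42, 23, 15 bp.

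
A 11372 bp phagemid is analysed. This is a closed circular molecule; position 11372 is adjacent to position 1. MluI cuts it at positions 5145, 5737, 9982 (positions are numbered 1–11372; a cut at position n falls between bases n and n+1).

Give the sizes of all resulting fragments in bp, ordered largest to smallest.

6535, 4245, 592 bp

Circular molecule, 3 cuts → 3 fragments:
  5737 − 5145 = 592 bp
  9982 − 5737 = 4245 bp
  wrap: 11372 − 9982 + 5145 = 6535 bp
Sorted largest to smallest: 6535, 4245, 592 bp.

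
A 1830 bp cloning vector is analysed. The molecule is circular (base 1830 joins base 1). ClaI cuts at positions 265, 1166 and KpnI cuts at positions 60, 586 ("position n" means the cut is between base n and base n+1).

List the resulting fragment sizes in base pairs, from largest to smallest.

Combined cut positions (sorted): 60, 265, 586, 1166.
Circular molecule, 4 cuts → 4 fragments:
  265 − 60 = 205 bp
  586 − 265 = 321 bp
  1166 − 586 = 580 bp
  wrap: 1830 − 1166 + 60 = 724 bp
Sorted largest to smallest: 724, 580, 321, 205 bp.

724, 580, 321, 205 bp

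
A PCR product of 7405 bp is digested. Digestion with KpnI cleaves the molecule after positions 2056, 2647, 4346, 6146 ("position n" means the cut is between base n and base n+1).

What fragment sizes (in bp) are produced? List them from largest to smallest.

Linear molecule, 4 cuts → 5 fragments:
  2056 − 0 = 2056 bp
  2647 − 2056 = 591 bp
  4346 − 2647 = 1699 bp
  6146 − 4346 = 1800 bp
  7405 − 6146 = 1259 bp
Sorted largest to smallest: 2056, 1800, 1699, 1259, 591 bp.

2056, 1800, 1699, 1259, 591 bp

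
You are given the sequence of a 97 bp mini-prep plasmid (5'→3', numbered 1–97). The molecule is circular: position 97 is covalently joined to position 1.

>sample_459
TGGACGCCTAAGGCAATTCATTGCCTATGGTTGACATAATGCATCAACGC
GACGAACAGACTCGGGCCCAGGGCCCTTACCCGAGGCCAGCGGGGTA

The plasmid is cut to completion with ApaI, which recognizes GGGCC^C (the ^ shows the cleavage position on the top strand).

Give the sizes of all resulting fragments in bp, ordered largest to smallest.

ApaI sites (GGGCCC) start at positions 64, 71.
ApaI cuts after base 5 of each site (before the last base), so after positions 68, 75.
Circular molecule, 2 cuts → 2 fragments:
  69–75 → 7 bp
  76–97 then 1–68 → 22 + 68 = 90 bp
Sorted largest to smallest: 90, 7 bp.

90, 7 bp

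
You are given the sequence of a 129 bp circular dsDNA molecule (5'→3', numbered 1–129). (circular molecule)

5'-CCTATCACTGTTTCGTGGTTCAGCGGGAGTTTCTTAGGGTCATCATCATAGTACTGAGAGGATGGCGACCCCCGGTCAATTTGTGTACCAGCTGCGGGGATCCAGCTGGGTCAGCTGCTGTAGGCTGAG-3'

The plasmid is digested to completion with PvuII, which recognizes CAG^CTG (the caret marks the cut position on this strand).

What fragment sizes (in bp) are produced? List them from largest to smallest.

106, 14, 9 bp

PvuII sites (CAGCTG) start at positions 89, 103, 112.
PvuII cuts after base 3 of each site, so after positions 91, 105, 114.
Circular molecule, 3 cuts → 3 fragments:
  92–105 → 14 bp
  106–114 → 9 bp
  115–129 then 1–91 → 15 + 91 = 106 bp
Sorted largest to smallest: 106, 14, 9 bp.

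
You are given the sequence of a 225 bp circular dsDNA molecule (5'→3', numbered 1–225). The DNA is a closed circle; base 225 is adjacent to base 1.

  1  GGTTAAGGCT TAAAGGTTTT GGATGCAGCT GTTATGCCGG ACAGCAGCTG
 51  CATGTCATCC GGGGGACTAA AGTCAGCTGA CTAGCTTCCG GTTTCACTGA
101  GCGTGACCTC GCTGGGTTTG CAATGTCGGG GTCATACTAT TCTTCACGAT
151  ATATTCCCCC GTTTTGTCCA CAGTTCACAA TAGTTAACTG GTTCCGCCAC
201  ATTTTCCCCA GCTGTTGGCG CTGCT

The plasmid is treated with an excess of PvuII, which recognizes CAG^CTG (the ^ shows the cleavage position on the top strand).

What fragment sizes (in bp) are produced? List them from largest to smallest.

135, 42, 29, 19 bp

PvuII sites (CAGCTG) start at positions 26, 45, 74, 209.
PvuII cuts after base 3 of each site, so after positions 28, 47, 76, 211.
Circular molecule, 4 cuts → 4 fragments:
  29–47 → 19 bp
  48–76 → 29 bp
  77–211 → 135 bp
  212–225 then 1–28 → 14 + 28 = 42 bp
Sorted largest to smallest: 135, 42, 29, 19 bp.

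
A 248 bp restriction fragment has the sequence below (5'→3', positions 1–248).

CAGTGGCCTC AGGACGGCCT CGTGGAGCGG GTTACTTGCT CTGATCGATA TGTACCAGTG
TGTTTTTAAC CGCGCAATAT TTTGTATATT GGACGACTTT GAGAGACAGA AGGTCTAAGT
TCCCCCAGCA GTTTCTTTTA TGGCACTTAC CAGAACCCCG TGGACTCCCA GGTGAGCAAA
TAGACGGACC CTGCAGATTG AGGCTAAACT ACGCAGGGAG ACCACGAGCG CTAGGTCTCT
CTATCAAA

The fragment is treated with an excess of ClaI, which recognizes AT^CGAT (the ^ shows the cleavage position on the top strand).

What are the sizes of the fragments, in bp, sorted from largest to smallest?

203, 45 bp

The ClaI site (ATCGAT) starts at position 44.
ClaI cuts after base 2 of each site, so after position 45.
Linear molecule, 1 cut → 2 fragments:
  1–45 → 45 bp
  46–248 → 203 bp
Sorted largest to smallest: 203, 45 bp.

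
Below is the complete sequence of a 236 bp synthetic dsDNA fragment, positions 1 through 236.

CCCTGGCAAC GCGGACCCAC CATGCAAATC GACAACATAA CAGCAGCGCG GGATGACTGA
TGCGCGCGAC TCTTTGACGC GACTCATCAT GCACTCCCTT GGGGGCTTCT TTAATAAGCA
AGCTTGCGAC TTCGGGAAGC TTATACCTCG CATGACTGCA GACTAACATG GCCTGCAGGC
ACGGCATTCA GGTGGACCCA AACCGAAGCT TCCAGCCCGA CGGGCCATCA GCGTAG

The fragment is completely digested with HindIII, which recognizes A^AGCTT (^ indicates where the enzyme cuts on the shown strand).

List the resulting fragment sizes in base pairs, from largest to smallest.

HindIII sites (AAGCTT) start at positions 120, 137, 206.
HindIII cuts after the first base of each site, so after positions 120, 137, 206.
Linear molecule, 3 cuts → 4 fragments:
  1–120 → 120 bp
  121–137 → 17 bp
  138–206 → 69 bp
  207–236 → 30 bp
Sorted largest to smallest: 120, 69, 30, 17 bp.

120, 69, 30, 17 bp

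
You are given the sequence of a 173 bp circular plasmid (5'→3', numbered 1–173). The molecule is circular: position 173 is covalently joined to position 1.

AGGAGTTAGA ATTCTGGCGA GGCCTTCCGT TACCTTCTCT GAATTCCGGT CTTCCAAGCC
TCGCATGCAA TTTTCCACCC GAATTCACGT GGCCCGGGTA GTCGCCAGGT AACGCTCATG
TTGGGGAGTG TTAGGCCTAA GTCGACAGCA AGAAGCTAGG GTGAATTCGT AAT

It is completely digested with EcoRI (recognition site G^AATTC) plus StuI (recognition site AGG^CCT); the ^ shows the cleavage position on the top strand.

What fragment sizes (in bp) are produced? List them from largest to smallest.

EcoRI sites (GAATTC) start at positions 9, 41, 81, 163.
EcoRI cuts after the first base of each site, so after positions 9, 41, 81, 163.
StuI sites (AGGCCT) start at positions 20, 133.
StuI cuts after base 3 of each site, so after positions 22, 135.
Combined cut positions: 9, 22, 41, 81, 135, 163.
Circular molecule, 6 cuts → 6 fragments:
  10–22 → 13 bp
  23–41 → 19 bp
  42–81 → 40 bp
  82–135 → 54 bp
  136–163 → 28 bp
  164–173 then 1–9 → 10 + 9 = 19 bp
Sorted largest to smallest: 54, 40, 28, 19, 19, 13 bp.

54, 40, 28, 19, 19, 13 bp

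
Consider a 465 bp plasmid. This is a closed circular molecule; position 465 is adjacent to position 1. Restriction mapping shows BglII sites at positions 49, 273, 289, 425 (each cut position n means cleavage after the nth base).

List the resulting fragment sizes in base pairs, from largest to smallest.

Circular molecule, 4 cuts → 4 fragments:
  273 − 49 = 224 bp
  289 − 273 = 16 bp
  425 − 289 = 136 bp
  wrap: 465 − 425 + 49 = 89 bp
Sorted largest to smallest: 224, 136, 89, 16 bp.

224, 136, 89, 16 bp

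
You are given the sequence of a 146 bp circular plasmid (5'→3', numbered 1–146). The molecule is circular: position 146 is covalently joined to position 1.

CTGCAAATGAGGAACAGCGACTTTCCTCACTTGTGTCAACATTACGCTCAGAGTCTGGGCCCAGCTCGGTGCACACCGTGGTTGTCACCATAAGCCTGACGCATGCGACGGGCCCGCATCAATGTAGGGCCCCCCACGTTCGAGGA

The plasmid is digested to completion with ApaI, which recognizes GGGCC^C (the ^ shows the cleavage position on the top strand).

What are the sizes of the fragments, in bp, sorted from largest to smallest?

76, 53, 17 bp

ApaI sites (GGGCCC) start at positions 57, 110, 127.
ApaI cuts after base 5 of each site (before the last base), so after positions 61, 114, 131.
Circular molecule, 3 cuts → 3 fragments:
  62–114 → 53 bp
  115–131 → 17 bp
  132–146 then 1–61 → 15 + 61 = 76 bp
Sorted largest to smallest: 76, 53, 17 bp.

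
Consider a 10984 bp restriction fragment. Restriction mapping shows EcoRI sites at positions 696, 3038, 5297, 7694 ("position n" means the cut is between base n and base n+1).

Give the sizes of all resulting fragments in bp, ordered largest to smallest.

3290, 2397, 2342, 2259, 696 bp

Linear molecule, 4 cuts → 5 fragments:
  696 − 0 = 696 bp
  3038 − 696 = 2342 bp
  5297 − 3038 = 2259 bp
  7694 − 5297 = 2397 bp
  10984 − 7694 = 3290 bp
Sorted largest to smallest: 3290, 2397, 2342, 2259, 696 bp.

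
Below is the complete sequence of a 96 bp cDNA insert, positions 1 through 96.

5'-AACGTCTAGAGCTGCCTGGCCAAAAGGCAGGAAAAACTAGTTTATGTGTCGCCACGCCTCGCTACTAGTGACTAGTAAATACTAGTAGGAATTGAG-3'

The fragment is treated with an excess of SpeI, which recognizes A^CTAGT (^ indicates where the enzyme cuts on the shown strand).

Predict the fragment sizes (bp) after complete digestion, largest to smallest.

36, 28, 15, 10, 7 bp

SpeI sites (ACTAGT) start at positions 36, 64, 71, 81.
SpeI cuts after the first base of each site, so after positions 36, 64, 71, 81.
Linear molecule, 4 cuts → 5 fragments:
  1–36 → 36 bp
  37–64 → 28 bp
  65–71 → 7 bp
  72–81 → 10 bp
  82–96 → 15 bp
Sorted largest to smallest: 36, 28, 15, 10, 7 bp.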